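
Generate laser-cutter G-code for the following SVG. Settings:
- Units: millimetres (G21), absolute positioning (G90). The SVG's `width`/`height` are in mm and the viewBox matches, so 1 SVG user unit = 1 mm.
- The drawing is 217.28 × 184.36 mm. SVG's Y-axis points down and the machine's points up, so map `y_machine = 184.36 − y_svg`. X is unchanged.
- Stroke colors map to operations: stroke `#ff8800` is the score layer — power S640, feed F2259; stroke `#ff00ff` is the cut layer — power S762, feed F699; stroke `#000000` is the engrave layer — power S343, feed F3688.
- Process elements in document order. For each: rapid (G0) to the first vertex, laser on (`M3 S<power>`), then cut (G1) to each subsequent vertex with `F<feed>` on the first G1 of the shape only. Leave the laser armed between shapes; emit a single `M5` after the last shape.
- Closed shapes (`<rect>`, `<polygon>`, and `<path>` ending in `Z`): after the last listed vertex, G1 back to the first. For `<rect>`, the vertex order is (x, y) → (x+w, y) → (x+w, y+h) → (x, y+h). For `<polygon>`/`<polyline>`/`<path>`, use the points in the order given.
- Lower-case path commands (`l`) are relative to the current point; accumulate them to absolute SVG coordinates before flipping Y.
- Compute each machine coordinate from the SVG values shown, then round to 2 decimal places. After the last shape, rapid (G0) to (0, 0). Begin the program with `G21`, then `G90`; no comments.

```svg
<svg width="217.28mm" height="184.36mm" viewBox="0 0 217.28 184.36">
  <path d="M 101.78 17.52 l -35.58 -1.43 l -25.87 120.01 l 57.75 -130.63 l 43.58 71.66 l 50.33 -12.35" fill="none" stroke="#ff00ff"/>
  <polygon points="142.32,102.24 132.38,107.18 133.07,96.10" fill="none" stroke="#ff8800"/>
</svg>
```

1 u = 1 mm; y_m = 184.36 − y.

[1] `<path>` open polyline, #ff00ff→cut S762 F699: (101.78,166.84) → (66.20,168.27) → (40.33,48.26) → (98.08,178.89) → (141.66,107.23) → (191.99,119.58)

[2] `<polygon>` regular polygon, #ff8800→score S640 F2259: (142.32,82.12) → (132.38,77.18) → (133.07,88.26) → (142.32,82.12) (closed)

G21
G90
G0 X101.78 Y166.84
M3 S762
G1 X66.20 Y168.27 F699
G1 X40.33 Y48.26
G1 X98.08 Y178.89
G1 X141.66 Y107.23
G1 X191.99 Y119.58
G0 X142.32 Y82.12
M3 S640
G1 X132.38 Y77.18 F2259
G1 X133.07 Y88.26
G1 X142.32 Y82.12
M5
G0 X0.00 Y0.00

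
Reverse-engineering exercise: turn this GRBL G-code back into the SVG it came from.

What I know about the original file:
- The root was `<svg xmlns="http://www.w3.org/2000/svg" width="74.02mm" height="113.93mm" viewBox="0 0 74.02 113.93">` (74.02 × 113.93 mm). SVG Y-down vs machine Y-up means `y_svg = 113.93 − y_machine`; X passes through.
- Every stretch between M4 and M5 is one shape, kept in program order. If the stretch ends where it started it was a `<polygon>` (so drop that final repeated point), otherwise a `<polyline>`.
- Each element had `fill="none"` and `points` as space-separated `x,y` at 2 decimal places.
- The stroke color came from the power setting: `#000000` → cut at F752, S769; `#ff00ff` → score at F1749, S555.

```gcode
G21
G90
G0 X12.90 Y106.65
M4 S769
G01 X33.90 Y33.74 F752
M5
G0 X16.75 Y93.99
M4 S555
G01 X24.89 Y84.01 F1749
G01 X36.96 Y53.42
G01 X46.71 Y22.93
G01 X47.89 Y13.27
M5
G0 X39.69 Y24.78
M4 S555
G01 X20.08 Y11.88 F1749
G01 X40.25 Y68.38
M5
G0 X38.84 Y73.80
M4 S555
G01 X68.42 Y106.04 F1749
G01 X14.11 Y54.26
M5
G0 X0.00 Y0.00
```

<svg xmlns="http://www.w3.org/2000/svg" width="74.02mm" height="113.93mm" viewBox="0 0 74.02 113.93">
  <polyline points="12.90,7.28 33.90,80.19" fill="none" stroke="#000000"/>
  <polyline points="16.75,19.94 24.89,29.92 36.96,60.51 46.71,91.00 47.89,100.66" fill="none" stroke="#ff00ff"/>
  <polyline points="39.69,89.15 20.08,102.05 40.25,45.55" fill="none" stroke="#ff00ff"/>
  <polyline points="38.84,40.13 68.42,7.89 14.11,59.67" fill="none" stroke="#ff00ff"/>
</svg>

Each laser-on run becomes one SVG element. Flip Y back into SVG space with y_svg = 113.93 − y_machine.

Run 1: the run's S769 means `#000000` (cut). The run is open, so emit a `<polyline>` with points (Y-flipped): 12.90,7.28 33.90,80.19.

Run 2: power S555 maps to stroke `#ff00ff` (score). The run is open, so emit a `<polyline>` with points (Y-flipped): 16.75,19.94 24.89,29.92 36.96,60.51 46.71,91.00 47.89,100.66.

Run 3: S555 ⇒ score layer `#ff00ff`. The run is open, so emit a `<polyline>` with points (Y-flipped): 39.69,89.15 20.08,102.05 40.25,45.55.

Run 4: S555 ⇒ score layer `#ff00ff`. The run is open, so emit a `<polyline>` with points (Y-flipped): 38.84,40.13 68.42,7.89 14.11,59.67.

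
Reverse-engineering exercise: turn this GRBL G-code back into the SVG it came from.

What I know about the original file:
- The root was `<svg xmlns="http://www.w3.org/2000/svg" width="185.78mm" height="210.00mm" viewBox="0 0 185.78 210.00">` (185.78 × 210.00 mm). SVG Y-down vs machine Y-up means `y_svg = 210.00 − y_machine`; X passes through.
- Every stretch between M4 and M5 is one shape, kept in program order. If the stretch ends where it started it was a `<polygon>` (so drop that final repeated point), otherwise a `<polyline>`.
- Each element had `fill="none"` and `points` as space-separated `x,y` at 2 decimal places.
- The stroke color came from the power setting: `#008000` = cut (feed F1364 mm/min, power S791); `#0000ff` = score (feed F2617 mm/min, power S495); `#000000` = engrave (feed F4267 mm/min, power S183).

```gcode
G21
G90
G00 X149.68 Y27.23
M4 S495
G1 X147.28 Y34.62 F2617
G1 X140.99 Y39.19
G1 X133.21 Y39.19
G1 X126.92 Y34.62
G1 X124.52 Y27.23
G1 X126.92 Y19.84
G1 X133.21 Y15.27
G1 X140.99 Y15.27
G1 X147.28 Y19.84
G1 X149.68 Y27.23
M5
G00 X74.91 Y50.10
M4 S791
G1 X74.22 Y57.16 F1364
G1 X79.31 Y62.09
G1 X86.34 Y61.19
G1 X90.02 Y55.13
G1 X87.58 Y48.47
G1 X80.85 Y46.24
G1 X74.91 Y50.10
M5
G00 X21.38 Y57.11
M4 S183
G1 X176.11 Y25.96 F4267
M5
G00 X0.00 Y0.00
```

Each laser-on run becomes one SVG element. Flip Y back into SVG space with y_svg = 210.00 − y_machine.

Run 1: S495 ⇒ score layer `#0000ff`. The run returns to its start, so emit a `<polygon>` with points (Y-flipped): 149.68,182.77 147.28,175.38 140.99,170.81 133.21,170.81 126.92,175.38 124.52,182.77 126.92,190.16 133.21,194.73 140.99,194.73 147.28,190.16.

Run 2: the run's S791 means `#008000` (cut). The run returns to its start, so emit a `<polygon>` with points (Y-flipped): 74.91,159.90 74.22,152.84 79.31,147.91 86.34,148.81 90.02,154.87 87.58,161.53 80.85,163.76.

Run 3: S183 ⇒ engrave layer `#000000`. The run is open, so emit a `<polyline>` with points (Y-flipped): 21.38,152.89 176.11,184.04.

<svg xmlns="http://www.w3.org/2000/svg" width="185.78mm" height="210.00mm" viewBox="0 0 185.78 210.00">
  <polygon points="149.68,182.77 147.28,175.38 140.99,170.81 133.21,170.81 126.92,175.38 124.52,182.77 126.92,190.16 133.21,194.73 140.99,194.73 147.28,190.16" fill="none" stroke="#0000ff"/>
  <polygon points="74.91,159.90 74.22,152.84 79.31,147.91 86.34,148.81 90.02,154.87 87.58,161.53 80.85,163.76" fill="none" stroke="#008000"/>
  <polyline points="21.38,152.89 176.11,184.04" fill="none" stroke="#000000"/>
</svg>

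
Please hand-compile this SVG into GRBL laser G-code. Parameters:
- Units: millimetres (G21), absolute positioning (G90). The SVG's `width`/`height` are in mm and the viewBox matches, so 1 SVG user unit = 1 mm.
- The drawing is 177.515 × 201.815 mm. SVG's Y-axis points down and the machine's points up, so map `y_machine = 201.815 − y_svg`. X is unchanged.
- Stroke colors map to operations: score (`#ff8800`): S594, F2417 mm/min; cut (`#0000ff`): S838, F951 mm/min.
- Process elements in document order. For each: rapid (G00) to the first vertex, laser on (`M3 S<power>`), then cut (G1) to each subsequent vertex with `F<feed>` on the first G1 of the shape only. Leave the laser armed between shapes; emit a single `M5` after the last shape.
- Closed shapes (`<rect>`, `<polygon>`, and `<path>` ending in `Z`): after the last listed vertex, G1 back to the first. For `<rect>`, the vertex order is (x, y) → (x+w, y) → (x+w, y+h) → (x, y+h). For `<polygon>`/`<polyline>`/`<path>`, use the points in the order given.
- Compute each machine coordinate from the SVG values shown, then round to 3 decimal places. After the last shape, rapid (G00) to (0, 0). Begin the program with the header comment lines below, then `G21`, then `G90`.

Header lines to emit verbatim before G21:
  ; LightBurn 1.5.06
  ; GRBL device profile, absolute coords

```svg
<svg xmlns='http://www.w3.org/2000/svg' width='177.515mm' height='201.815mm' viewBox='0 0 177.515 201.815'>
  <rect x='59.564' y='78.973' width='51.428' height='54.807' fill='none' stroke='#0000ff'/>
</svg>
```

viewBox `0 0 177.515 201.815` with mm width/height → 1 unit = 1 mm. Flip: y_m = 201.815 − y_svg.

**Shape 1** — `<rect>` rectangle, stroke `#0000ff` → cut (S838, F951). Machine vertices: (59.564,122.842) → (110.992,122.842) → (110.992,68.035) → (59.564,68.035) → (59.564,122.842). Closed: final G1 returns to the first vertex.

; LightBurn 1.5.06
; GRBL device profile, absolute coords
G21
G90
G00 X59.564 Y122.842
M3 S838
G1 X110.992 Y122.842 F951
G1 X110.992 Y68.035
G1 X59.564 Y68.035
G1 X59.564 Y122.842
M5
G00 X0.000 Y0.000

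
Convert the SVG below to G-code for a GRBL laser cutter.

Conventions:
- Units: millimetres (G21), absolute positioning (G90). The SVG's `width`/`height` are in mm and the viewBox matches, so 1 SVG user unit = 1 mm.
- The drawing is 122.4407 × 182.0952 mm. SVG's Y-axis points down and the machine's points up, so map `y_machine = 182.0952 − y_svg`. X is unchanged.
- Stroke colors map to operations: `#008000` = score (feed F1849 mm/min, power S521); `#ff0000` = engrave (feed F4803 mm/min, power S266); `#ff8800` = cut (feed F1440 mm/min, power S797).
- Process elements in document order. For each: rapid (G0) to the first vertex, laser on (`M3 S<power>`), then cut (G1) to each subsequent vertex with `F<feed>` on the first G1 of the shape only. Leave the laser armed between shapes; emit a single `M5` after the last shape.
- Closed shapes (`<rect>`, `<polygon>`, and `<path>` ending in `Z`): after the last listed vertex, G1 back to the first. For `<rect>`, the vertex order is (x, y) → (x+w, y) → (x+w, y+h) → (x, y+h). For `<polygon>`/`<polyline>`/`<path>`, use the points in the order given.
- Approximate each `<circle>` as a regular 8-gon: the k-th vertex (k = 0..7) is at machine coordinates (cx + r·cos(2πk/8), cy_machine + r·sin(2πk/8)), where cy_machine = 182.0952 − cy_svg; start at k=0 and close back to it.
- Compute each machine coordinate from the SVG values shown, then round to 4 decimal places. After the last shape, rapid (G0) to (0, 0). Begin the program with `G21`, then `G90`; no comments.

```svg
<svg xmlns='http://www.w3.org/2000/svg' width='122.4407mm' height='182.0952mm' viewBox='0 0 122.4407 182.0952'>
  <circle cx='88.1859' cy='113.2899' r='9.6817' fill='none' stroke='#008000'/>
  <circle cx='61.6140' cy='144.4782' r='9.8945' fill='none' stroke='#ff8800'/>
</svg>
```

Since the viewBox matches the mm dimensions, user units are millimetres directly. The only transform is the Y-flip y_m = 182.0952 − y_svg.

Shape 1 is a circle drawn with `<circle>`. Its stroke #008000 means score at S521, F1849. After flipping Y the toolpath is (97.8676,68.8053) → (95.0319,75.6513) → (88.1859,78.4870) → (81.3399,75.6513) → (78.5042,68.8053) → (81.3399,61.9593) → (88.1859,59.1236) → (95.0319,61.9593) → (97.8676,68.8053), returning to the start.

Shape 2 is a circle drawn with `<circle>`. Its stroke #ff8800 means cut at S797, F1440. After flipping Y the toolpath is (71.5085,37.6170) → (68.6105,44.6135) → (61.6140,47.5115) → (54.6175,44.6135) → (51.7195,37.6170) → (54.6175,30.6205) → (61.6140,27.7225) → (68.6105,30.6205) → (71.5085,37.6170), returning to the start.

G21
G90
G0 X97.8676 Y68.8053
M3 S521
G1 X95.0319 Y75.6513 F1849
G1 X88.1859 Y78.4870
G1 X81.3399 Y75.6513
G1 X78.5042 Y68.8053
G1 X81.3399 Y61.9593
G1 X88.1859 Y59.1236
G1 X95.0319 Y61.9593
G1 X97.8676 Y68.8053
G0 X71.5085 Y37.6170
M3 S797
G1 X68.6105 Y44.6135 F1440
G1 X61.6140 Y47.5115
G1 X54.6175 Y44.6135
G1 X51.7195 Y37.6170
G1 X54.6175 Y30.6205
G1 X61.6140 Y27.7225
G1 X68.6105 Y30.6205
G1 X71.5085 Y37.6170
M5
G0 X0.0000 Y0.0000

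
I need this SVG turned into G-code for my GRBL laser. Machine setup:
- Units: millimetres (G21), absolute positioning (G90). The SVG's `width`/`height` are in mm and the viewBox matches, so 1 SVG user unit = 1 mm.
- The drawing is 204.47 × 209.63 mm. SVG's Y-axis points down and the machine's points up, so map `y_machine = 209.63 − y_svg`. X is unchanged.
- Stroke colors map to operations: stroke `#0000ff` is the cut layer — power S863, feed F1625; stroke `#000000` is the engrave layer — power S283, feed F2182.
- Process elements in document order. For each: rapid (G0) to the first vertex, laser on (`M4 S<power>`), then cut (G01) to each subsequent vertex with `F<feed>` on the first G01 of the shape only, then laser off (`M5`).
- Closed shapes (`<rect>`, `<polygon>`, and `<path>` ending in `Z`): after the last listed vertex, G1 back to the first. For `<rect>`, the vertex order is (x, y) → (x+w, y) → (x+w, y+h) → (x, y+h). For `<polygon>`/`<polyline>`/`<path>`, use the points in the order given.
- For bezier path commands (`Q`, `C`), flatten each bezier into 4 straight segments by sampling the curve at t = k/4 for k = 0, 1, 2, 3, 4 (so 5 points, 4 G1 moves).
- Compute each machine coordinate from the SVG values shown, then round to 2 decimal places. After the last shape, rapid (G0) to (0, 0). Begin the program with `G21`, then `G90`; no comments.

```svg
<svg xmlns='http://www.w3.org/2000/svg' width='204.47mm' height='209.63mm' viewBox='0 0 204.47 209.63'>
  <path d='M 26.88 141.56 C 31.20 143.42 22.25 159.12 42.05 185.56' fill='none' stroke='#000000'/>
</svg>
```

G21
G90
G0 X26.88 Y68.07
M4 S283
G01 X28.29 Y64.13 F2182
G01 X28.66 Y55.29
G01 X31.93 Y41.84
G01 X42.05 Y24.07
M5
G0 X0.00 Y0.00

1 u = 1 mm; y_m = 209.63 − y.

[1] `<path>` cubic bezier, #000000→engrave S283 F2182: (26.88,68.07) → (28.29,64.13) → (28.66,55.29) → (31.93,41.84) → (42.05,24.07)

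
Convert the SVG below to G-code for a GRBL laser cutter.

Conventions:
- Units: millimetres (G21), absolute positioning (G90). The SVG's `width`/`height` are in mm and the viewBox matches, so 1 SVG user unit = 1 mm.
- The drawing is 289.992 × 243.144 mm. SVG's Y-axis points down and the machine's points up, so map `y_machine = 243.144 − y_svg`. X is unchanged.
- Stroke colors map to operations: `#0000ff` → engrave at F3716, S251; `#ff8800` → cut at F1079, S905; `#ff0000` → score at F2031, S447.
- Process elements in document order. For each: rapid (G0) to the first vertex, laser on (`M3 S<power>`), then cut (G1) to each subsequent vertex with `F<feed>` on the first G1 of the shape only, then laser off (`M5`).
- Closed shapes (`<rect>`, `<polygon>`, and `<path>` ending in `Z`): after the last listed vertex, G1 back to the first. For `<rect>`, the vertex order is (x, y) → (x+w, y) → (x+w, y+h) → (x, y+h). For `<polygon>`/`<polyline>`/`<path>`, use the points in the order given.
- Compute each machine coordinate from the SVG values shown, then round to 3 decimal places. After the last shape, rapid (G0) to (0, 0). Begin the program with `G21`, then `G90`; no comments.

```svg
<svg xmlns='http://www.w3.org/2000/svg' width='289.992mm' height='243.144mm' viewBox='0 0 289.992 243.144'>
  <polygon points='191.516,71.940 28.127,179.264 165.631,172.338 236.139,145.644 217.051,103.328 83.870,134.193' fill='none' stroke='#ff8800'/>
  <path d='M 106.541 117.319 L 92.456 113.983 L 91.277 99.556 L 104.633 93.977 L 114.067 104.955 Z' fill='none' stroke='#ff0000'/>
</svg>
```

G21
G90
G0 X191.516 Y171.204
M3 S905
G1 X28.127 Y63.880 F1079
G1 X165.631 Y70.806
G1 X236.139 Y97.500
G1 X217.051 Y139.816
G1 X83.870 Y108.951
G1 X191.516 Y171.204
M5
G0 X106.541 Y125.825
M3 S447
G1 X92.456 Y129.161 F2031
G1 X91.277 Y143.588
G1 X104.633 Y149.167
G1 X114.067 Y138.189
G1 X106.541 Y125.825
M5
G0 X0.000 Y0.000

viewBox `0 0 289.992 243.144` with mm width/height → 1 unit = 1 mm. Flip: y_m = 243.144 − y_svg.

**Shape 1** — `<polygon>` closed polygon, stroke `#ff8800` → cut (S905, F1079). Machine vertices: (191.516,171.204) → (28.127,63.880) → (165.631,70.806) → (236.139,97.500) → (217.051,139.816) → (83.870,108.951) → (191.516,171.204). Closed: final G1 returns to the first vertex.

**Shape 2** — `<path>` regular polygon, stroke `#ff0000` → score (S447, F2031). Machine vertices: (106.541,125.825) → (92.456,129.161) → (91.277,143.588) → (104.633,149.167) → (114.067,138.189) → (106.541,125.825). Closed: final G1 returns to the first vertex.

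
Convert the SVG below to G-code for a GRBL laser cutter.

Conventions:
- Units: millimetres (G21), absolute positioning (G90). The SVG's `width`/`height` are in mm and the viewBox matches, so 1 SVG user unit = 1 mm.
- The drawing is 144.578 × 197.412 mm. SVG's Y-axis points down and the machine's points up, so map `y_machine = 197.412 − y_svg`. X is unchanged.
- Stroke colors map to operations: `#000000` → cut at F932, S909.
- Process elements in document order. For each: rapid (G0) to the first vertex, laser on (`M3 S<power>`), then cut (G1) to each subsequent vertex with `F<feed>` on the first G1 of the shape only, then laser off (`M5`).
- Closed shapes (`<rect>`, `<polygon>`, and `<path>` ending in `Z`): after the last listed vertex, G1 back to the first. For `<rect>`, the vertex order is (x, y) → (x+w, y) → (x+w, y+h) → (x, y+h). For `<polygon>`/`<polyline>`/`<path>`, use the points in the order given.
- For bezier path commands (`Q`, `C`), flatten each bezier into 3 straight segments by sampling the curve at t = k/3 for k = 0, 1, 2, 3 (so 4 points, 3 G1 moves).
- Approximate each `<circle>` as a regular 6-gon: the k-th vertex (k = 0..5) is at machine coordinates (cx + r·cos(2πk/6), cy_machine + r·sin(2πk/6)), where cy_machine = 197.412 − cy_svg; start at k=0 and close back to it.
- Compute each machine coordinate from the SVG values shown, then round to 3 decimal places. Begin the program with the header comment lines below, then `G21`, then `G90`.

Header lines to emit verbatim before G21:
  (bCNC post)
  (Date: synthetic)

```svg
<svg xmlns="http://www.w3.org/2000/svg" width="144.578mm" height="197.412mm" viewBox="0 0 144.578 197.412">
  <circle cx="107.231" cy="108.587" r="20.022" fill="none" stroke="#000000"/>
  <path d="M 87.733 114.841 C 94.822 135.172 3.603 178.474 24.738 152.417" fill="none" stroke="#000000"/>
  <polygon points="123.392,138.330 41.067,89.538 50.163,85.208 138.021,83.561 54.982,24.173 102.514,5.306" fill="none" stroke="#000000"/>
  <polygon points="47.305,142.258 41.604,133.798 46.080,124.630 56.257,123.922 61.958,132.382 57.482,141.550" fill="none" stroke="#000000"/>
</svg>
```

1 u = 1 mm; y_m = 197.412 − y.

[1] `<circle>` circle, #000000→cut S909 F932: (127.253,88.825) → (117.242,106.165) → (97.220,106.165) → (87.209,88.825) → (97.220,71.485) → (117.242,71.485) → (127.253,88.825) (closed)

[2] `<path>` cubic bezier, #000000→cut S909 F932: (87.733,82.571) → (69.855,58.003) → (33.252,38.638) → (24.738,44.995)

[3] `<polygon>` closed polygon, #000000→cut S909 F932: (123.392,59.082) → (41.067,107.874) → (50.163,112.204) → (138.021,113.851) → (54.982,173.239) → (102.514,192.106) → (123.392,59.082) (closed)

[4] `<polygon>` regular polygon, #000000→cut S909 F932: (47.305,55.154) → (41.604,63.614) → (46.080,72.782) → (56.257,73.490) → (61.958,65.030) → (57.482,55.862) → (47.305,55.154) (closed)

(bCNC post)
(Date: synthetic)
G21
G90
G0 X127.253 Y88.825
M3 S909
G1 X117.242 Y106.165 F932
G1 X97.220 Y106.165
G1 X87.209 Y88.825
G1 X97.220 Y71.485
G1 X117.242 Y71.485
G1 X127.253 Y88.825
M5
G0 X87.733 Y82.571
M3 S909
G1 X69.855 Y58.003 F932
G1 X33.252 Y38.638
G1 X24.738 Y44.995
M5
G0 X123.392 Y59.082
M3 S909
G1 X41.067 Y107.874 F932
G1 X50.163 Y112.204
G1 X138.021 Y113.851
G1 X54.982 Y173.239
G1 X102.514 Y192.106
G1 X123.392 Y59.082
M5
G0 X47.305 Y55.154
M3 S909
G1 X41.604 Y63.614 F932
G1 X46.080 Y72.782
G1 X56.257 Y73.490
G1 X61.958 Y65.030
G1 X57.482 Y55.862
G1 X47.305 Y55.154
M5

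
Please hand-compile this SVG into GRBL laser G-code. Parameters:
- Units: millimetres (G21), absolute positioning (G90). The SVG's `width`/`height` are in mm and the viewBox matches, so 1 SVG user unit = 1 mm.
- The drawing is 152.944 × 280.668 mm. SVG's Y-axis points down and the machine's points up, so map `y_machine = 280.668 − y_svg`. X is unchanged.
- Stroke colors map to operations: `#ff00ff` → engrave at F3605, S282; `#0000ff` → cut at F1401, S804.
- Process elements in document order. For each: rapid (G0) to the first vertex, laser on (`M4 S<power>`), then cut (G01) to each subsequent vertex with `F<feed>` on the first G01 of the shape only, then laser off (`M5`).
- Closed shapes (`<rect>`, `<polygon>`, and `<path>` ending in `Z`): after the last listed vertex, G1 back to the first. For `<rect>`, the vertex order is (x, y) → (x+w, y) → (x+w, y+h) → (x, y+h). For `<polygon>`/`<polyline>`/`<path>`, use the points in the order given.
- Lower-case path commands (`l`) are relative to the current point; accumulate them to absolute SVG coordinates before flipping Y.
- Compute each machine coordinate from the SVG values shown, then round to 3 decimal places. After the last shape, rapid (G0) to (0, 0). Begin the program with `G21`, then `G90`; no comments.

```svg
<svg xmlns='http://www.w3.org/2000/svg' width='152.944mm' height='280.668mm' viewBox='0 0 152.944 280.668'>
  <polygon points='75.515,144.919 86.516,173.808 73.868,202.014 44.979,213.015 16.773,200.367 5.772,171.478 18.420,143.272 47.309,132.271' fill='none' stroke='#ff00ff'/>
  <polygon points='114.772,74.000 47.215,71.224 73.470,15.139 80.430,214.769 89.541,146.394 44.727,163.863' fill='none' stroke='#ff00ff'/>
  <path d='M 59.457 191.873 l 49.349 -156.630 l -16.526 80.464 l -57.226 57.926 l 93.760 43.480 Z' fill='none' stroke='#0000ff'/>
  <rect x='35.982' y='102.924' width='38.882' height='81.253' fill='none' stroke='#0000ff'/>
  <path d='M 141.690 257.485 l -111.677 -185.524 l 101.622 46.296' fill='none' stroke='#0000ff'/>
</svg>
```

viewBox `0 0 152.944 280.668` with mm width/height → 1 unit = 1 mm. Flip: y_m = 280.668 − y_svg.

**Shape 1** — `<polygon>` regular polygon, stroke `#ff00ff` → engrave (S282, F3605). Machine vertices: (75.515,135.749) → (86.516,106.860) → (73.868,78.654) → (44.979,67.653) → (16.773,80.301) → (5.772,109.190) → (18.420,137.396) → (47.309,148.397) → (75.515,135.749). Closed: final G1 returns to the first vertex.

**Shape 2** — `<polygon>` closed polygon, stroke `#ff00ff` → engrave (S282, F3605). Machine vertices: (114.772,206.668) → (47.215,209.444) → (73.470,265.529) → (80.430,65.899) → (89.541,134.274) → (44.727,116.805) → (114.772,206.668). Closed: final G1 returns to the first vertex.

**Shape 3** — `<path>` closed polygon, stroke `#0000ff` → cut (S804, F1401). Machine vertices: (59.457,88.795) → (108.806,245.425) → (92.280,164.961) → (35.054,107.035) → (128.814,63.555) → (59.457,88.795). Closed: final G1 returns to the first vertex.

**Shape 4** — `<rect>` rectangle, stroke `#0000ff` → cut (S804, F1401). Machine vertices: (35.982,177.744) → (74.864,177.744) → (74.864,96.491) → (35.982,96.491) → (35.982,177.744). Closed: final G1 returns to the first vertex.

**Shape 5** — `<path>` open polyline, stroke `#0000ff` → cut (S804, F1401). Machine vertices: (141.690,23.183) → (30.013,208.707) → (131.635,162.411). Open path.

G21
G90
G0 X75.515 Y135.749
M4 S282
G01 X86.516 Y106.860 F3605
G01 X73.868 Y78.654
G01 X44.979 Y67.653
G01 X16.773 Y80.301
G01 X5.772 Y109.190
G01 X18.420 Y137.396
G01 X47.309 Y148.397
G01 X75.515 Y135.749
M5
G0 X114.772 Y206.668
M4 S282
G01 X47.215 Y209.444 F3605
G01 X73.470 Y265.529
G01 X80.430 Y65.899
G01 X89.541 Y134.274
G01 X44.727 Y116.805
G01 X114.772 Y206.668
M5
G0 X59.457 Y88.795
M4 S804
G01 X108.806 Y245.425 F1401
G01 X92.280 Y164.961
G01 X35.054 Y107.035
G01 X128.814 Y63.555
G01 X59.457 Y88.795
M5
G0 X35.982 Y177.744
M4 S804
G01 X74.864 Y177.744 F1401
G01 X74.864 Y96.491
G01 X35.982 Y96.491
G01 X35.982 Y177.744
M5
G0 X141.690 Y23.183
M4 S804
G01 X30.013 Y208.707 F1401
G01 X131.635 Y162.411
M5
G0 X0.000 Y0.000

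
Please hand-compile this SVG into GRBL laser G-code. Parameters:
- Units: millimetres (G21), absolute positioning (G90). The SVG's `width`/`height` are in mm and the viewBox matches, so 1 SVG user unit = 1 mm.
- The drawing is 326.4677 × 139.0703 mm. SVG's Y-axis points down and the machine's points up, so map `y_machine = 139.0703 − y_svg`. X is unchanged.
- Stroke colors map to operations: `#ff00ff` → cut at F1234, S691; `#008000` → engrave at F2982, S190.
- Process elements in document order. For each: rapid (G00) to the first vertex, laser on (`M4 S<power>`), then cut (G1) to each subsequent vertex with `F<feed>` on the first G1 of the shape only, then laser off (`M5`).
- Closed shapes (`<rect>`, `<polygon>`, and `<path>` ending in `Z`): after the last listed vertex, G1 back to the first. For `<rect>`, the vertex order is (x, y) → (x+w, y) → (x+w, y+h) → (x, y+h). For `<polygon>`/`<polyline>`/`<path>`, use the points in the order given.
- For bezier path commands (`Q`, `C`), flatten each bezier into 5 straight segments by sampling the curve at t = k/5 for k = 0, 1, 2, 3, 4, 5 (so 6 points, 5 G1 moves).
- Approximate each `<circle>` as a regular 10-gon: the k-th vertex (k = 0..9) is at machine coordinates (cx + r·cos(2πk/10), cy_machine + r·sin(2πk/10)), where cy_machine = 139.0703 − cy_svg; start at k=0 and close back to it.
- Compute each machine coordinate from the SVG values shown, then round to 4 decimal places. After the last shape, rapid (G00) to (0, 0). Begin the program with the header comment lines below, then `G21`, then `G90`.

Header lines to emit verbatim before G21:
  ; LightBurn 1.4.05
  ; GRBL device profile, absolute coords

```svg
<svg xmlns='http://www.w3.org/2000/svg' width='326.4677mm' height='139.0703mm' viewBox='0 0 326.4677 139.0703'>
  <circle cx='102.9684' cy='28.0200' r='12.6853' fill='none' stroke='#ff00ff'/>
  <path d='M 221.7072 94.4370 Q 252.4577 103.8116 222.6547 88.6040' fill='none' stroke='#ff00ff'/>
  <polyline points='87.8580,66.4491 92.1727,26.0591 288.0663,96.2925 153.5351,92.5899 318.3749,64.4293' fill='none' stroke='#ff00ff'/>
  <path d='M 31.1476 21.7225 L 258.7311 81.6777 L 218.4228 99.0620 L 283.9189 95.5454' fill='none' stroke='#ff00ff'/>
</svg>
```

; LightBurn 1.4.05
; GRBL device profile, absolute coords
G21
G90
G00 X115.6537 Y111.0503
M4 S691
G1 X113.2310 Y118.5065 F1234
G1 X106.8884 Y123.1147
G1 X99.0484 Y123.1147
G1 X92.7058 Y118.5065
G1 X90.2831 Y111.0503
G1 X92.7058 Y103.5941
G1 X99.0484 Y98.9859
G1 X106.8884 Y98.9859
G1 X113.2310 Y103.5941
G1 X115.6537 Y111.0503
M5
G00 X221.7072 Y44.6333
M4 S691
G1 X231.5853 Y41.8667 F1234
G1 X236.6190 Y41.0668
G1 X236.8085 Y42.2334
G1 X232.1538 Y45.3665
G1 X222.6547 Y50.4663
M5
G00 X87.8580 Y72.6212
M4 S691
G1 X92.1727 Y113.0112 F1234
G1 X288.0663 Y42.7778
G1 X153.5351 Y46.4804
G1 X318.3749 Y74.6410
M5
G00 X31.1476 Y117.3478
M4 S691
G1 X258.7311 Y57.3926 F1234
G1 X218.4228 Y40.0083
G1 X283.9189 Y43.5249
M5
G00 X0.0000 Y0.0000

1 u = 1 mm; y_m = 139.0703 − y.

[1] `<circle>` circle, #ff00ff→cut S691 F1234: (115.6537,111.0503) → (113.2310,118.5065) → (106.8884,123.1147) → (99.0484,123.1147) → (92.7058,118.5065) → (90.2831,111.0503) → (92.7058,103.5941) → (99.0484,98.9859) → (106.8884,98.9859) → (113.2310,103.5941) → (115.6537,111.0503) (closed)

[2] `<path>` quadratic bezier, #ff00ff→cut S691 F1234: (221.7072,44.6333) → (231.5853,41.8667) → (236.6190,41.0668) → (236.8085,42.2334) → (232.1538,45.3665) → (222.6547,50.4663)

[3] `<polyline>` open polyline, #ff00ff→cut S691 F1234: (87.8580,72.6212) → (92.1727,113.0112) → (288.0663,42.7778) → (153.5351,46.4804) → (318.3749,74.6410)

[4] `<path>` open polyline, #ff00ff→cut S691 F1234: (31.1476,117.3478) → (258.7311,57.3926) → (218.4228,40.0083) → (283.9189,43.5249)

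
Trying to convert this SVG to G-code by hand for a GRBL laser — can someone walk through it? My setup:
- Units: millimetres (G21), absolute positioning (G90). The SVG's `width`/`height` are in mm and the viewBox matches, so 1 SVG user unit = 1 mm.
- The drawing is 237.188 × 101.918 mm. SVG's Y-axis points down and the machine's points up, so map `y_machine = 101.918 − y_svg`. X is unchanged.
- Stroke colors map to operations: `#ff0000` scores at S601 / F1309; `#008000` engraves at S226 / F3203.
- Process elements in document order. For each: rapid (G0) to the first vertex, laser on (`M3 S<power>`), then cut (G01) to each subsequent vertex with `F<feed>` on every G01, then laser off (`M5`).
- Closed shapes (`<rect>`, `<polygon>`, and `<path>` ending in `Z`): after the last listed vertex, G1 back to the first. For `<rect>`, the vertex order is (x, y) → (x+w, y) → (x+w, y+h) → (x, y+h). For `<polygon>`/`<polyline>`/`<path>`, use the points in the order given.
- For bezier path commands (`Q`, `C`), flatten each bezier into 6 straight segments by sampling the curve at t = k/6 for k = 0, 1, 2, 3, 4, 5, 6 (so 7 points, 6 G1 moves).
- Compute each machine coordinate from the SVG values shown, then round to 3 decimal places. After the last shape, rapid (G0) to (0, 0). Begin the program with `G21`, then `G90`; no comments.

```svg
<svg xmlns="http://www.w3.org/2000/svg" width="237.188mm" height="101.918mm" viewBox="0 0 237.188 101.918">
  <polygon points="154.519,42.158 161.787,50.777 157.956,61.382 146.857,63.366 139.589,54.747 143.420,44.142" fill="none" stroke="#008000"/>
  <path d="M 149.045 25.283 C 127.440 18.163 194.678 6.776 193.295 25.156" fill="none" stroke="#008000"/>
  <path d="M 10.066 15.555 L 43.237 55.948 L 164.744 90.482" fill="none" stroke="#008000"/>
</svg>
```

G21
G90
G0 X154.519 Y59.760
M3 S226
G01 X161.787 Y51.141 F3203
G01 X157.956 Y40.536 F3203
G01 X146.857 Y38.552 F3203
G01 X139.589 Y47.171 F3203
G01 X143.420 Y57.776 F3203
G01 X154.519 Y59.760 F3203
M5
G0 X149.045 Y76.635
M3 S226
G01 X144.917 Y80.393 F3203
G01 X151.222 Y83.917 F3203
G01 X163.587 Y86.261 F3203
G01 X177.636 Y86.480 F3203
G01 X188.997 Y83.629 F3203
G01 X193.295 Y76.762 F3203
M5
G0 X10.066 Y86.363
M3 S226
G01 X43.237 Y45.970 F3203
G01 X164.744 Y11.436 F3203
M5
G0 X0.000 Y0.000

Since the viewBox matches the mm dimensions, user units are millimetres directly. The only transform is the Y-flip y_m = 101.918 − y_svg.

Shape 1 is a regular polygon drawn with `<polygon>`. Its stroke #008000 means engrave at S226, F3203. After flipping Y the toolpath is (154.519,59.760) → (161.787,51.141) → (157.956,40.536) → (146.857,38.552) → (139.589,47.171) → (143.420,57.776) → (154.519,59.760), returning to the start.

Shape 2 is a cubic bezier drawn with `<path>`. Its stroke #008000 means engrave at S226, F3203. After flipping Y the toolpath is (149.045,76.635) → (144.917,80.393) → (151.222,83.917) → (163.587,86.261) → (177.636,86.480) → (188.997,83.629) → (193.295,76.762).

Shape 3 is a open polyline drawn with `<path>`. Its stroke #008000 means engrave at S226, F3203. After flipping Y the toolpath is (10.066,86.363) → (43.237,45.970) → (164.744,11.436).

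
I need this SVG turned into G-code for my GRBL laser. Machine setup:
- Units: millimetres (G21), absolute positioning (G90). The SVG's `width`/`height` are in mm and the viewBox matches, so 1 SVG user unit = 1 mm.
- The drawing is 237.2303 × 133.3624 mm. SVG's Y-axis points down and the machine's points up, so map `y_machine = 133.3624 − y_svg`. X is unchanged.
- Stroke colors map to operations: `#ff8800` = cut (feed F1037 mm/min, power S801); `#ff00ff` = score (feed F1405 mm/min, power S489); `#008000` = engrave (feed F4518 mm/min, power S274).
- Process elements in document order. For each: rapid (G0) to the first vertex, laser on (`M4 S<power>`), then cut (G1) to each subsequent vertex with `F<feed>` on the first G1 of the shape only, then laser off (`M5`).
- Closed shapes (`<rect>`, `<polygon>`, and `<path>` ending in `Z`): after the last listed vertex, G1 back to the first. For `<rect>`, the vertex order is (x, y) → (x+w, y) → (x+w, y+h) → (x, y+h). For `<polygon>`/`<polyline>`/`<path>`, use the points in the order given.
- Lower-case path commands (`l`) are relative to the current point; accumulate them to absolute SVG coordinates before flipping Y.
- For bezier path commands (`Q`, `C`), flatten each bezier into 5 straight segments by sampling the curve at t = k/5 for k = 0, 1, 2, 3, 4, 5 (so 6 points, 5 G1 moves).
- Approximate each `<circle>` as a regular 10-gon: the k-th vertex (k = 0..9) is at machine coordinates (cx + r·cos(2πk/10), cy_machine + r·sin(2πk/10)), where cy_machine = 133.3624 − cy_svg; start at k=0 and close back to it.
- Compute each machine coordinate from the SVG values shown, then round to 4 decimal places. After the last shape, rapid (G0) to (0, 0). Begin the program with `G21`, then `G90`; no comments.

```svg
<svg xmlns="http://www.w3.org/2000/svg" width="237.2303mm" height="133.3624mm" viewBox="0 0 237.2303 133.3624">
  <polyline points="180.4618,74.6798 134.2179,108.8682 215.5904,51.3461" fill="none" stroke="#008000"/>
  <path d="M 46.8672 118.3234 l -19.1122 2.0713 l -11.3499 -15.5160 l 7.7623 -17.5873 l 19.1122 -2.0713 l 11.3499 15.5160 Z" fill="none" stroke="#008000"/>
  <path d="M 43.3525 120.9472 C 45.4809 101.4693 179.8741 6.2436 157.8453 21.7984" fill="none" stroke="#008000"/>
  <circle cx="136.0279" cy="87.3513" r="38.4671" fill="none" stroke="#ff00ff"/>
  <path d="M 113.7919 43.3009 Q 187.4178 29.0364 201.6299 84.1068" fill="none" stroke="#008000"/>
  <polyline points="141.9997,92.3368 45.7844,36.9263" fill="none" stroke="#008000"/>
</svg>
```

Since the viewBox matches the mm dimensions, user units are millimetres directly. The only transform is the Y-flip y_m = 133.3624 − y_svg.

Shape 1 is a open polyline drawn with `<polyline>`. Its stroke #008000 means engrave at S274, F4518. After flipping Y the toolpath is (180.4618,58.6826) → (134.2179,24.4942) → (215.5904,82.0163).

Shape 2 is a regular polygon drawn with `<path>`. Its stroke #008000 means engrave at S274, F4518. After flipping Y the toolpath is (46.8672,15.0390) → (27.7550,12.9677) → (16.4051,28.4837) → (24.1674,46.0710) → (43.2796,48.1423) → (54.6295,32.6263) → (46.8672,15.0390), returning to the start.

Shape 3 is a cubic bezier drawn with `<path>`. Its stroke #008000 means engrave at S274, F4518. After flipping Y the toolpath is (43.3525,12.4152) → (58.1918,31.6994) → (90.9177,60.2098) → (127.6733,88.9929) → (154.6014,109.0954) → (157.8453,111.5640).

Shape 4 is a circle drawn with `<circle>`. Its stroke #ff00ff means score at S489, F1405. After flipping Y the toolpath is (174.4950,46.0111) → (167.1484,68.6215) → (147.9149,82.5955) → (124.1409,82.5955) → (104.9074,68.6215) → (97.5608,46.0111) → (104.9074,23.4007) → (124.1409,9.4267) → (147.9149,9.4267) → (167.1484,23.4007) → (174.4950,46.0111), returning to the start.

Shape 5 is a quadratic bezier drawn with `<path>`. Its stroke #008000 means engrave at S274, F4518. After flipping Y the toolpath is (113.7919,90.0615) → (140.8657,92.9939) → (163.1864,90.3795) → (180.7540,82.2183) → (193.5685,68.5104) → (201.6299,49.2556).

Shape 6 is a line segment drawn with `<polyline>`. Its stroke #008000 means engrave at S274, F4518. After flipping Y the toolpath is (141.9997,41.0256) → (45.7844,96.4361).

G21
G90
G0 X180.4618 Y58.6826
M4 S274
G1 X134.2179 Y24.4942 F4518
G1 X215.5904 Y82.0163
M5
G0 X46.8672 Y15.0390
M4 S274
G1 X27.7550 Y12.9677 F4518
G1 X16.4051 Y28.4837
G1 X24.1674 Y46.0710
G1 X43.2796 Y48.1423
G1 X54.6295 Y32.6263
G1 X46.8672 Y15.0390
M5
G0 X43.3525 Y12.4152
M4 S274
G1 X58.1918 Y31.6994 F4518
G1 X90.9177 Y60.2098
G1 X127.6733 Y88.9929
G1 X154.6014 Y109.0954
G1 X157.8453 Y111.5640
M5
G0 X174.4950 Y46.0111
M4 S489
G1 X167.1484 Y68.6215 F1405
G1 X147.9149 Y82.5955
G1 X124.1409 Y82.5955
G1 X104.9074 Y68.6215
G1 X97.5608 Y46.0111
G1 X104.9074 Y23.4007
G1 X124.1409 Y9.4267
G1 X147.9149 Y9.4267
G1 X167.1484 Y23.4007
G1 X174.4950 Y46.0111
M5
G0 X113.7919 Y90.0615
M4 S274
G1 X140.8657 Y92.9939 F4518
G1 X163.1864 Y90.3795
G1 X180.7540 Y82.2183
G1 X193.5685 Y68.5104
G1 X201.6299 Y49.2556
M5
G0 X141.9997 Y41.0256
M4 S274
G1 X45.7844 Y96.4361 F4518
M5
G0 X0.0000 Y0.0000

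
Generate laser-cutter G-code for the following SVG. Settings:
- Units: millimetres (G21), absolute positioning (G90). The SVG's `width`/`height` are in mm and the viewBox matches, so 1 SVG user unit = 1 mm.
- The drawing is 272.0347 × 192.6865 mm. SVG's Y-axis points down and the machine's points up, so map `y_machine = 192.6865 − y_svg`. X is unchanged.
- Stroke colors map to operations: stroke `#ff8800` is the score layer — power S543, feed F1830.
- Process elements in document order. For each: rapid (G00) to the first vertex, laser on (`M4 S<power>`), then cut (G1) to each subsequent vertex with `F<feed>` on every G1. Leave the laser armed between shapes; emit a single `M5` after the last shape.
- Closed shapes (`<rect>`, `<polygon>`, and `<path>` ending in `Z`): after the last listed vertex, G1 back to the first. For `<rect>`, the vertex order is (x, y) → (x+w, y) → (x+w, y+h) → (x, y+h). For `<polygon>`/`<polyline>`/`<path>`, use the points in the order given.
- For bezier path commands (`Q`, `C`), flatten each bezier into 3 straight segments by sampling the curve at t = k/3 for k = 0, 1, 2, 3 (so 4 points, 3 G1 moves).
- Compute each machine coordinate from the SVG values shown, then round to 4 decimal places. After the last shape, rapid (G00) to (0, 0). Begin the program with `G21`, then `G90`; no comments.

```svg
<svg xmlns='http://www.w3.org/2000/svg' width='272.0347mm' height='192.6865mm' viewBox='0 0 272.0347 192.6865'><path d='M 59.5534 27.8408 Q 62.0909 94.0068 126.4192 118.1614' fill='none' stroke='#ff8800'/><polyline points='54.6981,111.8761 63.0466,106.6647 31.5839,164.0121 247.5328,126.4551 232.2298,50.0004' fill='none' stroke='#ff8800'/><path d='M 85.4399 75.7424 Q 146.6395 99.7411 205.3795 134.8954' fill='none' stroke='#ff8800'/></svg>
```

Since the viewBox matches the mm dimensions, user units are millimetres directly. The only transform is the Y-flip y_m = 192.6865 − y_svg.

Shape 1 is a quadratic bezier drawn with `<path>`. Its stroke #ff8800 means score at S543, F1830. After flipping Y the toolpath is (59.5534,164.8457) → (68.1107,125.4030) → (90.3993,95.2961) → (126.4192,74.5251).

Shape 2 is a open polyline drawn with `<polyline>`. Its stroke #ff8800 means score at S543, F1830. After flipping Y the toolpath is (54.6981,80.8104) → (63.0466,86.0218) → (31.5839,28.6744) → (247.5328,66.2314) → (232.2298,142.6861).

Shape 3 is a quadratic bezier drawn with `<path>`. Its stroke #ff8800 means score at S543, F1830. After flipping Y the toolpath is (85.4399,116.9441) → (125.9663,99.7055) → (165.9462,79.9878) → (205.3795,57.7911).

G21
G90
G00 X59.5534 Y164.8457
M4 S543
G1 X68.1107 Y125.4030 F1830
G1 X90.3993 Y95.2961 F1830
G1 X126.4192 Y74.5251 F1830
G00 X54.6981 Y80.8104
M4 S543
G1 X63.0466 Y86.0218 F1830
G1 X31.5839 Y28.6744 F1830
G1 X247.5328 Y66.2314 F1830
G1 X232.2298 Y142.6861 F1830
G00 X85.4399 Y116.9441
M4 S543
G1 X125.9663 Y99.7055 F1830
G1 X165.9462 Y79.9878 F1830
G1 X205.3795 Y57.7911 F1830
M5
G00 X0.0000 Y0.0000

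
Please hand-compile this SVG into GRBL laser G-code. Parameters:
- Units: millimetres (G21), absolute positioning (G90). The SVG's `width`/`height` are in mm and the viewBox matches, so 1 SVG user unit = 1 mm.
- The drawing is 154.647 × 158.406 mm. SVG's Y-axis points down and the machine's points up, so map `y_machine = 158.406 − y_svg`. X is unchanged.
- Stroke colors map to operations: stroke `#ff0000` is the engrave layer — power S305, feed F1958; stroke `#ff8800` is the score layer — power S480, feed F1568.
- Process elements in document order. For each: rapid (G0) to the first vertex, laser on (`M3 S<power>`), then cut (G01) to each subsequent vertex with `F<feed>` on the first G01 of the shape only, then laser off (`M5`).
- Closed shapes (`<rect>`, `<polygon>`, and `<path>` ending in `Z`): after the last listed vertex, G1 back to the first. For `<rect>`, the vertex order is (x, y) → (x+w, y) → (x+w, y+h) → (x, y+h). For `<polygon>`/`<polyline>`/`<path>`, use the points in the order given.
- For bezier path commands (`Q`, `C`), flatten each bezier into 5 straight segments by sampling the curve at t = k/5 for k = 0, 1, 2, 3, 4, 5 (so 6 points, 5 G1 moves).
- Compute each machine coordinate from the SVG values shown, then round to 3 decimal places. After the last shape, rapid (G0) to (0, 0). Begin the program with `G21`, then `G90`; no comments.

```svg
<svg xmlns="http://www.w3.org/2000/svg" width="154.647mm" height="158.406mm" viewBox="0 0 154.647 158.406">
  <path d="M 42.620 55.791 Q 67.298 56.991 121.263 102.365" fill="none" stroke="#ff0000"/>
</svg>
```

Since the viewBox matches the mm dimensions, user units are millimetres directly. The only transform is the Y-flip y_m = 158.406 − y_svg.

Shape 1 is a quadratic bezier drawn with `<path>`. Its stroke #ff0000 means engrave at S305, F1958. After flipping Y the toolpath is (42.620,102.615) → (53.663,100.368) → (67.048,94.587) → (82.777,85.272) → (100.848,72.424) → (121.263,56.041).

G21
G90
G0 X42.620 Y102.615
M3 S305
G01 X53.663 Y100.368 F1958
G01 X67.048 Y94.587
G01 X82.777 Y85.272
G01 X100.848 Y72.424
G01 X121.263 Y56.041
M5
G0 X0.000 Y0.000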